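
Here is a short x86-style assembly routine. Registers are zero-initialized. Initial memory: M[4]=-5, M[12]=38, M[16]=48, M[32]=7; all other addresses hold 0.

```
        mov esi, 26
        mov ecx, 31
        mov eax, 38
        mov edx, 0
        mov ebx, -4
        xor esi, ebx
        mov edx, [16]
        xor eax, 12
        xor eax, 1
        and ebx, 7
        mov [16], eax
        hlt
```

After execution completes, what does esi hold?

-26

esi=26
ecx=31
eax=38
edx=0
ebx=-4
esi=26^(-4)=-26
edx=M[16]=48
eax=38^12=42
eax=42^1=43
ebx=(-4)&7=4
mov [16], eax → M[16]=43
halt.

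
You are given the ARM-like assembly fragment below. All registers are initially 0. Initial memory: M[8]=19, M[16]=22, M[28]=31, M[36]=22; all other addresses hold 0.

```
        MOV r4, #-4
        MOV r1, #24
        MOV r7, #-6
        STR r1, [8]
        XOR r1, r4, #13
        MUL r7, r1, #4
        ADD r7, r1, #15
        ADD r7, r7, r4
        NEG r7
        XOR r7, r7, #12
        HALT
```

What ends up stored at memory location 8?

24

r4=-4
r1=24
r7=-6
STR r1, [8] → M[8]=24
r1=(-4)^13=-15
r7=(-15)*4=-60
r7=(-15)+15=0
r7=0+(-4)=-4
r7=-(-4)=4
r7=4^12=8
halt.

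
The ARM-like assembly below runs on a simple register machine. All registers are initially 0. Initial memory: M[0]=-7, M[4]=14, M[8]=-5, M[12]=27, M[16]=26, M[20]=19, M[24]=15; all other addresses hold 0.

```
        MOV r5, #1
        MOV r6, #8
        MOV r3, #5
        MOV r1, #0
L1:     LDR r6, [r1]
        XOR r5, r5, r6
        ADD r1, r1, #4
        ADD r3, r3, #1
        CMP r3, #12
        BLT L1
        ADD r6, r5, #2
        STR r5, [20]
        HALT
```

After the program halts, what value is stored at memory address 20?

16

MOV r5, #1 → r5=1
MOV r6, #8 → r6=8
MOV r3, #5 → r3=5
MOV r1, #0 → r1=0
LDR r6, [r1] → r6=M[0]=-7
XOR r5, r5, r6 → r5=1^(-7)=-8
ADD r1, r1, #4 → r1=0+4=4
ADD r3, r3, #1 → r3=5+1=6
CMP r3, #12  (cmp 6,12)
BLT L1: taken
LDR r6, [r1] → r6=M[4]=14
XOR r5, r5, r6 → r5=(-8)^14=-10
ADD r1, r1, #4 → r1=4+4=8
ADD r3, r3, #1 → r3=6+1=7
CMP r3, #12  (cmp 7,12)
BLT L1: taken
LDR r6, [r1] → r6=M[8]=-5
XOR r5, r5, r6 → r5=(-10)^(-5)=13
ADD r1, r1, #4 → r1=8+4=12
ADD r3, r3, #1 → r3=7+1=8
CMP r3, #12  (cmp 8,12)
BLT L1: taken
LDR r6, [r1] → r6=M[12]=27
XOR r5, r5, r6 → r5=13^27=22
ADD r1, r1, #4 → r1=12+4=16
ADD r3, r3, #1 → r3=8+1=9
CMP r3, #12  (cmp 9,12)
BLT L1: taken
LDR r6, [r1] → r6=M[16]=26
XOR r5, r5, r6 → r5=22^26=12
ADD r1, r1, #4 → r1=16+4=20
ADD r3, r3, #1 → r3=9+1=10
CMP r3, #12  (cmp 10,12)
BLT L1: taken
LDR r6, [r1] → r6=M[20]=19
XOR r5, r5, r6 → r5=12^19=31
ADD r1, r1, #4 → r1=20+4=24
ADD r3, r3, #1 → r3=10+1=11
CMP r3, #12  (cmp 11,12)
BLT L1: taken
LDR r6, [r1] → r6=M[24]=15
XOR r5, r5, r6 → r5=31^15=16
ADD r1, r1, #4 → r1=24+4=28
ADD r3, r3, #1 → r3=11+1=12
CMP r3, #12  (cmp 12,12)
BLT L1: not taken
ADD r6, r5, #2 → r6=16+2=18
STR r5, [20] → M[20]=16
halt.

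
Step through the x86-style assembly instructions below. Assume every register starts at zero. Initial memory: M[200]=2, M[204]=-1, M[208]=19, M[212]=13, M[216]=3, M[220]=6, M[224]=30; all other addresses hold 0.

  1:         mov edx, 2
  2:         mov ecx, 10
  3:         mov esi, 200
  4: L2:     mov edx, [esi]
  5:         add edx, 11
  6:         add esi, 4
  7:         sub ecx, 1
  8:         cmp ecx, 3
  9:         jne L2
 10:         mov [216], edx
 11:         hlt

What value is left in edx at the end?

mov edx, 2 → edx=2
mov ecx, 10 → ecx=10
mov esi, 200 → esi=200
mov edx, [esi] → edx=M[200]=2
add edx, 11 → edx=2+11=13
add esi, 4 → esi=200+4=204
sub ecx, 1 → ecx=10-1=9
cmp ecx, 3  (cmp 9,3)
jne L2: taken
mov edx, [esi] → edx=M[204]=-1
add edx, 11 → edx=(-1)+11=10
add esi, 4 → esi=204+4=208
sub ecx, 1 → ecx=9-1=8
cmp ecx, 3  (cmp 8,3)
jne L2: taken
mov edx, [esi] → edx=M[208]=19
add edx, 11 → edx=19+11=30
add esi, 4 → esi=208+4=212
sub ecx, 1 → ecx=8-1=7
cmp ecx, 3  (cmp 7,3)
jne L2: taken
mov edx, [esi] → edx=M[212]=13
add edx, 11 → edx=13+11=24
add esi, 4 → esi=212+4=216
sub ecx, 1 → ecx=7-1=6
cmp ecx, 3  (cmp 6,3)
jne L2: taken
mov edx, [esi] → edx=M[216]=3
add edx, 11 → edx=3+11=14
add esi, 4 → esi=216+4=220
sub ecx, 1 → ecx=6-1=5
cmp ecx, 3  (cmp 5,3)
jne L2: taken
mov edx, [esi] → edx=M[220]=6
add edx, 11 → edx=6+11=17
add esi, 4 → esi=220+4=224
sub ecx, 1 → ecx=5-1=4
cmp ecx, 3  (cmp 4,3)
jne L2: taken
mov edx, [esi] → edx=M[224]=30
add edx, 11 → edx=30+11=41
add esi, 4 → esi=224+4=228
sub ecx, 1 → ecx=4-1=3
cmp ecx, 3  (cmp 3,3)
jne L2: not taken
mov [216], edx → M[216]=41
halt.

41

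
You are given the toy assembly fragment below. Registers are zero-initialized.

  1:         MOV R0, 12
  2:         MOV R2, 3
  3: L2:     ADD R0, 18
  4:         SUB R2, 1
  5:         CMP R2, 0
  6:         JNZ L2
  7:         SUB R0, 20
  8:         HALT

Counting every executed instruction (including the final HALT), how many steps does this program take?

MOV R0, 12 → R0=12
MOV R2, 3 → R2=3
ADD R0, 18 → R0=12+18=30
SUB R2, 1 → R2=3-1=2
CMP R2, 0  (cmp 2,0)
JNZ L2: taken
ADD R0, 18 → R0=30+18=48
SUB R2, 1 → R2=2-1=1
CMP R2, 0  (cmp 1,0)
JNZ L2: taken
ADD R0, 18 → R0=48+18=66
SUB R2, 1 → R2=1-1=0
CMP R2, 0  (cmp 0,0)
JNZ L2: not taken
SUB R0, 20 → R0=66-20=46
halt.
Total executed instructions: 16.

16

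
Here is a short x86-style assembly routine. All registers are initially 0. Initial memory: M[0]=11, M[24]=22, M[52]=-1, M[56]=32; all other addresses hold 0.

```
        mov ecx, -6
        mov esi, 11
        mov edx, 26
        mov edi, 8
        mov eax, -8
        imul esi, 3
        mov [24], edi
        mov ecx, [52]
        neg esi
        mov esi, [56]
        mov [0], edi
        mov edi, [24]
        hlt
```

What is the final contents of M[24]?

8

after mov ecx, -6: ecx=-6
after mov esi, 11: esi=11
after mov edx, 26: edx=26
after mov edi, 8: edi=8
after mov eax, -8: eax=-8
after imul esi, 3: esi=11*3=33
mov [24], edi → M[24]=8
after mov ecx, [52]: ecx=M[52]=-1
after neg esi: esi=-(33)=-33
after mov esi, [56]: esi=M[56]=32
mov [0], edi → M[0]=8
after mov edi, [24]: edi=M[24]=8
halt.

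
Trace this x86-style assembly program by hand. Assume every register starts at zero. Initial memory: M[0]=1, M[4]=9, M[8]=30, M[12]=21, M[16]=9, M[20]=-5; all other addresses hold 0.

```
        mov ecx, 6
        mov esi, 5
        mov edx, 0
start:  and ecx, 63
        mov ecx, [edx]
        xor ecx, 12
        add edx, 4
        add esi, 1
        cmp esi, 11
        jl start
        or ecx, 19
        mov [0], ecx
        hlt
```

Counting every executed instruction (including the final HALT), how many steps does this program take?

48

after mov ecx, 6: ecx=6
after mov esi, 5: esi=5
after mov edx, 0: edx=0
after and ecx, 63: ecx=6&63=6
after mov ecx, [edx]: ecx=M[0]=1
after xor ecx, 12: ecx=1^12=13
after add edx, 4: edx=0+4=4
after add esi, 1: esi=5+1=6
cmp esi, 11  (cmp 6,11)
jl start: taken
after and ecx, 63: ecx=13&63=13
after mov ecx, [edx]: ecx=M[4]=9
after xor ecx, 12: ecx=9^12=5
after add edx, 4: edx=4+4=8
after add esi, 1: esi=6+1=7
cmp esi, 11  (cmp 7,11)
jl start: taken
after and ecx, 63: ecx=5&63=5
after mov ecx, [edx]: ecx=M[8]=30
after xor ecx, 12: ecx=30^12=18
after add edx, 4: edx=8+4=12
after add esi, 1: esi=7+1=8
cmp esi, 11  (cmp 8,11)
jl start: taken
after and ecx, 63: ecx=18&63=18
after mov ecx, [edx]: ecx=M[12]=21
after xor ecx, 12: ecx=21^12=25
after add edx, 4: edx=12+4=16
after add esi, 1: esi=8+1=9
cmp esi, 11  (cmp 9,11)
jl start: taken
after and ecx, 63: ecx=25&63=25
after mov ecx, [edx]: ecx=M[16]=9
after xor ecx, 12: ecx=9^12=5
after add edx, 4: edx=16+4=20
after add esi, 1: esi=9+1=10
cmp esi, 11  (cmp 10,11)
jl start: taken
after and ecx, 63: ecx=5&63=5
after mov ecx, [edx]: ecx=M[20]=-5
after xor ecx, 12: ecx=(-5)^12=-9
after add edx, 4: edx=20+4=24
after add esi, 1: esi=10+1=11
cmp esi, 11  (cmp 11,11)
jl start: not taken
after or ecx, 19: ecx=(-9)|19=-9
mov [0], ecx → M[0]=-9
halt.
Total executed instructions: 48.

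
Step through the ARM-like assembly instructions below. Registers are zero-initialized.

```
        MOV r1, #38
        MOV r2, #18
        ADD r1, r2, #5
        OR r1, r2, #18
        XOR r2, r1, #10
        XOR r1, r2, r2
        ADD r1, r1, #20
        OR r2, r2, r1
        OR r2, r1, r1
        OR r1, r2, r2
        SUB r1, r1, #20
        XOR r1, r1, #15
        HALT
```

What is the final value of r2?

MOV r1, #38 → r1=38
MOV r2, #18 → r2=18
ADD r1, r2, #5 → r1=18+5=23
OR r1, r2, #18 → r1=18|18=18
XOR r2, r1, #10 → r2=18^10=24
XOR r1, r2, r2 → r1=24^24=0
ADD r1, r1, #20 → r1=0+20=20
OR r2, r2, r1 → r2=24|20=28
OR r2, r1, r1 → r2=20|20=20
OR r1, r2, r2 → r1=20|20=20
SUB r1, r1, #20 → r1=20-20=0
XOR r1, r1, #15 → r1=0^15=15
halt.

20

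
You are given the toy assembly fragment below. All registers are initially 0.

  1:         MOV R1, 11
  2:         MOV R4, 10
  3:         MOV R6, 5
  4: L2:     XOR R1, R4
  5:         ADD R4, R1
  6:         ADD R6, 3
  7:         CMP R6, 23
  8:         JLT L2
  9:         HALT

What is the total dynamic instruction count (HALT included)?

34

MOV R1, 11 → R1=11
MOV R4, 10 → R4=10
MOV R6, 5 → R6=5
XOR R1, R4 → R1=11^10=1
ADD R4, R1 → R4=10+1=11
ADD R6, 3 → R6=5+3=8
CMP R6, 23  (cmp 8,23)
JLT L2: taken
XOR R1, R4 → R1=1^11=10
ADD R4, R1 → R4=11+10=21
ADD R6, 3 → R6=8+3=11
CMP R6, 23  (cmp 11,23)
JLT L2: taken
XOR R1, R4 → R1=10^21=31
ADD R4, R1 → R4=21+31=52
ADD R6, 3 → R6=11+3=14
CMP R6, 23  (cmp 14,23)
JLT L2: taken
XOR R1, R4 → R1=31^52=43
ADD R4, R1 → R4=52+43=95
ADD R6, 3 → R6=14+3=17
CMP R6, 23  (cmp 17,23)
JLT L2: taken
XOR R1, R4 → R1=43^95=116
ADD R4, R1 → R4=95+116=211
ADD R6, 3 → R6=17+3=20
CMP R6, 23  (cmp 20,23)
JLT L2: taken
XOR R1, R4 → R1=116^211=167
ADD R4, R1 → R4=211+167=378
ADD R6, 3 → R6=20+3=23
CMP R6, 23  (cmp 23,23)
JLT L2: not taken
halt.
Total executed instructions: 34.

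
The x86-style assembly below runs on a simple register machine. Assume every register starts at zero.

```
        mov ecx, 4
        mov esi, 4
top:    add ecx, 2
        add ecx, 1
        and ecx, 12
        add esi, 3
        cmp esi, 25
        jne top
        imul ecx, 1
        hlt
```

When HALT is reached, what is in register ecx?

4

ecx=4
esi=4
ecx=4+2=6
ecx=6+1=7
ecx=7&12=4
esi=4+3=7
cmp esi, 25  (cmp 7,25)
jne top: taken
ecx=4+2=6
ecx=6+1=7
ecx=7&12=4
esi=7+3=10
cmp esi, 25  (cmp 10,25)
jne top: taken
ecx=4+2=6
ecx=6+1=7
ecx=7&12=4
esi=10+3=13
cmp esi, 25  (cmp 13,25)
jne top: taken
ecx=4+2=6
ecx=6+1=7
ecx=7&12=4
esi=13+3=16
cmp esi, 25  (cmp 16,25)
jne top: taken
ecx=4+2=6
ecx=6+1=7
ecx=7&12=4
esi=16+3=19
cmp esi, 25  (cmp 19,25)
jne top: taken
ecx=4+2=6
ecx=6+1=7
ecx=7&12=4
esi=19+3=22
cmp esi, 25  (cmp 22,25)
jne top: taken
ecx=4+2=6
ecx=6+1=7
ecx=7&12=4
esi=22+3=25
cmp esi, 25  (cmp 25,25)
jne top: not taken
ecx=4*1=4
halt.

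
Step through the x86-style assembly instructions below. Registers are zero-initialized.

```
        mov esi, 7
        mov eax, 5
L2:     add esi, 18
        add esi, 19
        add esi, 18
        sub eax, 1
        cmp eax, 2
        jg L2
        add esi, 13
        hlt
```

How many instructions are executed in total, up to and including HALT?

after mov esi, 7: esi=7
after mov eax, 5: eax=5
after add esi, 18: esi=7+18=25
after add esi, 19: esi=25+19=44
after add esi, 18: esi=44+18=62
after sub eax, 1: eax=5-1=4
cmp eax, 2  (cmp 4,2)
jg L2: taken
after add esi, 18: esi=62+18=80
after add esi, 19: esi=80+19=99
after add esi, 18: esi=99+18=117
after sub eax, 1: eax=4-1=3
cmp eax, 2  (cmp 3,2)
jg L2: taken
after add esi, 18: esi=117+18=135
after add esi, 19: esi=135+19=154
after add esi, 18: esi=154+18=172
after sub eax, 1: eax=3-1=2
cmp eax, 2  (cmp 2,2)
jg L2: not taken
after add esi, 13: esi=172+13=185
halt.
Total executed instructions: 22.

22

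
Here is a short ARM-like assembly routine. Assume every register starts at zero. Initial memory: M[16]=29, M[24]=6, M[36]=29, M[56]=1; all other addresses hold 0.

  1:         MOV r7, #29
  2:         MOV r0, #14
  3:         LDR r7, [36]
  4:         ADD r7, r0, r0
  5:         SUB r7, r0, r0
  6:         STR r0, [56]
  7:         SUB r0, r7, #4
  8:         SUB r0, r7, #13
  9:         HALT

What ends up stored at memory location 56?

14

after MOV r7, #29: r7=29
after MOV r0, #14: r0=14
after LDR r7, [36]: r7=M[36]=29
after ADD r7, r0, r0: r7=14+14=28
after SUB r7, r0, r0: r7=14-14=0
STR r0, [56] → M[56]=14
after SUB r0, r7, #4: r0=0-4=-4
after SUB r0, r7, #13: r0=0-13=-13
halt.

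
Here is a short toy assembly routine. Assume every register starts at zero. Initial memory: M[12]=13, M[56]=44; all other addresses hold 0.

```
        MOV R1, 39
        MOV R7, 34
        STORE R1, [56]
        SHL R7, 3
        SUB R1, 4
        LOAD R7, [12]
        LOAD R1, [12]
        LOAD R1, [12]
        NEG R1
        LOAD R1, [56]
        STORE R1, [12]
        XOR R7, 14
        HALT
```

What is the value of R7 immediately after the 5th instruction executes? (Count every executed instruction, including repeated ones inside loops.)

MOV R1, 39 → R1=39
MOV R7, 34 → R7=34
STORE R1, [56] → M[56]=39
SHL R7, 3 → R7=34<<3=272
SUB R1, 4 → R1=39-4=35
After step 5: R7 = 272.

272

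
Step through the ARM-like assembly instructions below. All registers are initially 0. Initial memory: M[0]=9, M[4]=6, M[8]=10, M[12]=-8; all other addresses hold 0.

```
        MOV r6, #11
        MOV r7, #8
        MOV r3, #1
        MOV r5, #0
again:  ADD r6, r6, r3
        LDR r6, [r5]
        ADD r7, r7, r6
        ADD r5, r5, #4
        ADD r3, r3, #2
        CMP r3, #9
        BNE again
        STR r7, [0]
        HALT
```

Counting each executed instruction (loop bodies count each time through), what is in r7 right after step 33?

25

r6=11
r7=8
r3=1
r5=0
r6=11+1=12
r6=M[0]=9
r7=8+9=17
r5=0+4=4
r3=1+2=3
CMP r3, #9  (cmp 3,9)
BNE again: taken
r6=9+3=12
r6=M[4]=6
r7=17+6=23
r5=4+4=8
r3=3+2=5
CMP r3, #9  (cmp 5,9)
BNE again: taken
r6=6+5=11
r6=M[8]=10
r7=23+10=33
r5=8+4=12
r3=5+2=7
CMP r3, #9  (cmp 7,9)
BNE again: taken
r6=10+7=17
r6=M[12]=-8
r7=33+(-8)=25
r5=12+4=16
r3=7+2=9
CMP r3, #9  (cmp 9,9)
BNE again: not taken
STR r7, [0] → M[0]=25
After step 33: r7 = 25.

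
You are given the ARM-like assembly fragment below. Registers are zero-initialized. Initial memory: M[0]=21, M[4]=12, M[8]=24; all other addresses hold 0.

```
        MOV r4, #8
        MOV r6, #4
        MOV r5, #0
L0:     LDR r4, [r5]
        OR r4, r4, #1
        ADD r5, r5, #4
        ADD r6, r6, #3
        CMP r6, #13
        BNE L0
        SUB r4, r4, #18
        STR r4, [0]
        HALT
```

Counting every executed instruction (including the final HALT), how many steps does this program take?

r4=8
r6=4
r5=0
r4=M[0]=21
r4=21|1=21
r5=0+4=4
r6=4+3=7
CMP r6, #13  (cmp 7,13)
BNE L0: taken
r4=M[4]=12
r4=12|1=13
r5=4+4=8
r6=7+3=10
CMP r6, #13  (cmp 10,13)
BNE L0: taken
r4=M[8]=24
r4=24|1=25
r5=8+4=12
r6=10+3=13
CMP r6, #13  (cmp 13,13)
BNE L0: not taken
r4=25-18=7
STR r4, [0] → M[0]=7
halt.
Total executed instructions: 24.

24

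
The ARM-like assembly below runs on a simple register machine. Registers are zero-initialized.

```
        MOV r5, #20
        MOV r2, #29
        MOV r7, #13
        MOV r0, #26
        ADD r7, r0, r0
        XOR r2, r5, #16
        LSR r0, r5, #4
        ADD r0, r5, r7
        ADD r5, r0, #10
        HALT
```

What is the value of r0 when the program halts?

72

after MOV r5, #20: r5=20
after MOV r2, #29: r2=29
after MOV r7, #13: r7=13
after MOV r0, #26: r0=26
after ADD r7, r0, r0: r7=26+26=52
after XOR r2, r5, #16: r2=20^16=4
after LSR r0, r5, #4: r0=20>>4=1
after ADD r0, r5, r7: r0=20+52=72
after ADD r5, r0, #10: r5=72+10=82
halt.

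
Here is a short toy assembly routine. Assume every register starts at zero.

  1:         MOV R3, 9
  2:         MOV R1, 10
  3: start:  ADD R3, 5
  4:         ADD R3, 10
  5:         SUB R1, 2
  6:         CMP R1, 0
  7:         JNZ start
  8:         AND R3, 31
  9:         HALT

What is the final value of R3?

MOV R3, 9 → R3=9
MOV R1, 10 → R1=10
ADD R3, 5 → R3=9+5=14
ADD R3, 10 → R3=14+10=24
SUB R1, 2 → R1=10-2=8
CMP R1, 0  (cmp 8,0)
JNZ start: taken
ADD R3, 5 → R3=24+5=29
ADD R3, 10 → R3=29+10=39
SUB R1, 2 → R1=8-2=6
CMP R1, 0  (cmp 6,0)
JNZ start: taken
ADD R3, 5 → R3=39+5=44
ADD R3, 10 → R3=44+10=54
SUB R1, 2 → R1=6-2=4
CMP R1, 0  (cmp 4,0)
JNZ start: taken
ADD R3, 5 → R3=54+5=59
ADD R3, 10 → R3=59+10=69
SUB R1, 2 → R1=4-2=2
CMP R1, 0  (cmp 2,0)
JNZ start: taken
ADD R3, 5 → R3=69+5=74
ADD R3, 10 → R3=74+10=84
SUB R1, 2 → R1=2-2=0
CMP R1, 0  (cmp 0,0)
JNZ start: not taken
AND R3, 31 → R3=84&31=20
halt.

20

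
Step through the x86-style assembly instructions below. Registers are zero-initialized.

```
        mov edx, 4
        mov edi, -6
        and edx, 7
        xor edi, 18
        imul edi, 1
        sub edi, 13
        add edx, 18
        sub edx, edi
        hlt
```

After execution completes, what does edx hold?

59

mov edx, 4 → edx=4
mov edi, -6 → edi=-6
and edx, 7 → edx=4&7=4
xor edi, 18 → edi=(-6)^18=-24
imul edi, 1 → edi=(-24)*1=-24
sub edi, 13 → edi=(-24)-13=-37
add edx, 18 → edx=4+18=22
sub edx, edi → edx=22-(-37)=59
halt.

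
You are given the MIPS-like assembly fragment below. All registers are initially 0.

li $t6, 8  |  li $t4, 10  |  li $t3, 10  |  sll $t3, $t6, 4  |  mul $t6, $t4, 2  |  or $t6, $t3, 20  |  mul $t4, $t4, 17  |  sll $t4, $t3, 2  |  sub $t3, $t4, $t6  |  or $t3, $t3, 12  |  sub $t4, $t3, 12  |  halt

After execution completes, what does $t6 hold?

li $t6, 8 → $t6=8
li $t4, 10 → $t4=10
li $t3, 10 → $t3=10
sll $t3, $t6, 4 → $t3=8<<4=128
mul $t6, $t4, 2 → $t6=10*2=20
or $t6, $t3, 20 → $t6=128|20=148
mul $t4, $t4, 17 → $t4=10*17=170
sll $t4, $t3, 2 → $t4=128<<2=512
sub $t3, $t4, $t6 → $t3=512-148=364
or $t3, $t3, 12 → $t3=364|12=364
sub $t4, $t3, 12 → $t4=364-12=352
halt.

148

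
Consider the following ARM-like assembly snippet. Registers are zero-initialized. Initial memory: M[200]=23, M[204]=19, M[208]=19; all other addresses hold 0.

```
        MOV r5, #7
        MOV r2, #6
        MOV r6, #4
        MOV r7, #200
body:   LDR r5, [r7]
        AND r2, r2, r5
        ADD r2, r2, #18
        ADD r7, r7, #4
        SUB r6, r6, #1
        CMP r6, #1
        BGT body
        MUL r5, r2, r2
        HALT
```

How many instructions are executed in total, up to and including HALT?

27

r5=7
r2=6
r6=4
r7=200
r5=M[200]=23
r2=6&23=6
r2=6+18=24
r7=200+4=204
r6=4-1=3
CMP r6, #1  (cmp 3,1)
BGT body: taken
r5=M[204]=19
r2=24&19=16
r2=16+18=34
r7=204+4=208
r6=3-1=2
CMP r6, #1  (cmp 2,1)
BGT body: taken
r5=M[208]=19
r2=34&19=2
r2=2+18=20
r7=208+4=212
r6=2-1=1
CMP r6, #1  (cmp 1,1)
BGT body: not taken
r5=20*20=400
halt.
Total executed instructions: 27.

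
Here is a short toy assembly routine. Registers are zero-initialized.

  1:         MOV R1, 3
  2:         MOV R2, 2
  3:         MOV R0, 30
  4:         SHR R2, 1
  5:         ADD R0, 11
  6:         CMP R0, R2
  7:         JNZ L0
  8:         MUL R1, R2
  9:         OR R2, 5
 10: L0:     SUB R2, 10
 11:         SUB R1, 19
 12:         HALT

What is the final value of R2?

-9

R1=3
R2=2
R0=30
R2=2>>1=1
R0=30+11=41
CMP R0, R2  (cmp 41,1)
JNZ L0: taken
R2=1-10=-9
R1=3-19=-16
halt.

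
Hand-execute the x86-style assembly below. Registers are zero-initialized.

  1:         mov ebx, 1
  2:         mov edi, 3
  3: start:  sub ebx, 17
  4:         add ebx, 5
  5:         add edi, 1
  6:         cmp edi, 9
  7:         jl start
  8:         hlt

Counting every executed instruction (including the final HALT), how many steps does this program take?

after mov ebx, 1: ebx=1
after mov edi, 3: edi=3
after sub ebx, 17: ebx=1-17=-16
after add ebx, 5: ebx=(-16)+5=-11
after add edi, 1: edi=3+1=4
cmp edi, 9  (cmp 4,9)
jl start: taken
after sub ebx, 17: ebx=(-11)-17=-28
after add ebx, 5: ebx=(-28)+5=-23
after add edi, 1: edi=4+1=5
cmp edi, 9  (cmp 5,9)
jl start: taken
after sub ebx, 17: ebx=(-23)-17=-40
after add ebx, 5: ebx=(-40)+5=-35
after add edi, 1: edi=5+1=6
cmp edi, 9  (cmp 6,9)
jl start: taken
after sub ebx, 17: ebx=(-35)-17=-52
after add ebx, 5: ebx=(-52)+5=-47
after add edi, 1: edi=6+1=7
cmp edi, 9  (cmp 7,9)
jl start: taken
after sub ebx, 17: ebx=(-47)-17=-64
after add ebx, 5: ebx=(-64)+5=-59
after add edi, 1: edi=7+1=8
cmp edi, 9  (cmp 8,9)
jl start: taken
after sub ebx, 17: ebx=(-59)-17=-76
after add ebx, 5: ebx=(-76)+5=-71
after add edi, 1: edi=8+1=9
cmp edi, 9  (cmp 9,9)
jl start: not taken
halt.
Total executed instructions: 33.

33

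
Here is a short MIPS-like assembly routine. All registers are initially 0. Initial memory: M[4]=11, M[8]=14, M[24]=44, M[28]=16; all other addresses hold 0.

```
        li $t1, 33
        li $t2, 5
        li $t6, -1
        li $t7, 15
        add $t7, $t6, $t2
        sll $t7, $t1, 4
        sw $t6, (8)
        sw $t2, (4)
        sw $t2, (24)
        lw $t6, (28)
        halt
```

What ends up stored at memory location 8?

after li $t1, 33: $t1=33
after li $t2, 5: $t2=5
after li $t6, -1: $t6=-1
after li $t7, 15: $t7=15
after add $t7, $t6, $t2: $t7=(-1)+5=4
after sll $t7, $t1, 4: $t7=33<<4=528
sw $t6, (8) → M[8]=-1
sw $t2, (4) → M[4]=5
sw $t2, (24) → M[24]=5
after lw $t6, (28): $t6=M[28]=16
halt.

-1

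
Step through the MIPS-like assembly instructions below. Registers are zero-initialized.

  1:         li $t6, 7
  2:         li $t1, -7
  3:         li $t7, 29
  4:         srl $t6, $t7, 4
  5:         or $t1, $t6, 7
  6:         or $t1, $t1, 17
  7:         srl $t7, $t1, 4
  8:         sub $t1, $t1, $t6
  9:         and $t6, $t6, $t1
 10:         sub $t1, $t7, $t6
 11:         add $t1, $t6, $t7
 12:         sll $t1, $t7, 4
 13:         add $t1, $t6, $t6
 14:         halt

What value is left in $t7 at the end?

$t6=7
$t1=-7
$t7=29
$t6=29>>4=1
$t1=1|7=7
$t1=7|17=23
$t7=23>>4=1
$t1=23-1=22
$t6=1&22=0
$t1=1-0=1
$t1=0+1=1
$t1=1<<4=16
$t1=0+0=0
halt.

1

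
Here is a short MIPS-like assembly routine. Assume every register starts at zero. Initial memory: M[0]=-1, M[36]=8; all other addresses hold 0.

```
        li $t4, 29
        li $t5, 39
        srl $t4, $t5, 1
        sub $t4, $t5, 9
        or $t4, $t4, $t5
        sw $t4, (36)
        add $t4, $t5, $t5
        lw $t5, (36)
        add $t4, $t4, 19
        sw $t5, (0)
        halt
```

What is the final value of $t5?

63

after li $t4, 29: $t4=29
after li $t5, 39: $t5=39
after srl $t4, $t5, 1: $t4=39>>1=19
after sub $t4, $t5, 9: $t4=39-9=30
after or $t4, $t4, $t5: $t4=30|39=63
sw $t4, (36) → M[36]=63
after add $t4, $t5, $t5: $t4=39+39=78
after lw $t5, (36): $t5=M[36]=63
after add $t4, $t4, 19: $t4=78+19=97
sw $t5, (0) → M[0]=63
halt.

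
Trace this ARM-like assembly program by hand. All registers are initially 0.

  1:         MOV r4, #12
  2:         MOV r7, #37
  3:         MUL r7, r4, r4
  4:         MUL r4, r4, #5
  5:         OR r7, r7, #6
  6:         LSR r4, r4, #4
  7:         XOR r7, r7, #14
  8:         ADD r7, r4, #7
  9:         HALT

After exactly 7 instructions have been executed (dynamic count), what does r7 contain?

after MOV r4, #12: r4=12
after MOV r7, #37: r7=37
after MUL r7, r4, r4: r7=12*12=144
after MUL r4, r4, #5: r4=12*5=60
after OR r7, r7, #6: r7=144|6=150
after LSR r4, r4, #4: r4=60>>4=3
after XOR r7, r7, #14: r7=150^14=152
After step 7: r7 = 152.

152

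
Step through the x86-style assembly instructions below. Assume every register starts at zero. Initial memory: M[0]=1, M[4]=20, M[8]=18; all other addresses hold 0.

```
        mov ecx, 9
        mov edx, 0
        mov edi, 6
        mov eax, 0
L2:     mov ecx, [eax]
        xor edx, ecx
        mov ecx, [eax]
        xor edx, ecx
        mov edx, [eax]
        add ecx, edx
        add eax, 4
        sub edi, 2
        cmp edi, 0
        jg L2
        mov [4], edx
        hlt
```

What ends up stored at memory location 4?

18

ecx=9
edx=0
edi=6
eax=0
ecx=M[0]=1
edx=0^1=1
ecx=M[0]=1
edx=1^1=0
edx=M[0]=1
ecx=1+1=2
eax=0+4=4
edi=6-2=4
cmp edi, 0  (cmp 4,0)
jg L2: taken
ecx=M[4]=20
edx=1^20=21
ecx=M[4]=20
edx=21^20=1
edx=M[4]=20
ecx=20+20=40
eax=4+4=8
edi=4-2=2
cmp edi, 0  (cmp 2,0)
jg L2: taken
ecx=M[8]=18
edx=20^18=6
ecx=M[8]=18
edx=6^18=20
edx=M[8]=18
ecx=18+18=36
eax=8+4=12
edi=2-2=0
cmp edi, 0  (cmp 0,0)
jg L2: not taken
mov [4], edx → M[4]=18
halt.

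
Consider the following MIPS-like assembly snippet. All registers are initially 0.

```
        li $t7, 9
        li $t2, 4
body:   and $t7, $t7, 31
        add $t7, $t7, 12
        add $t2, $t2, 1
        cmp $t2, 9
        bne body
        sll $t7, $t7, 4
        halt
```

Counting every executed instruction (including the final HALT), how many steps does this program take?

li $t7, 9 → $t7=9
li $t2, 4 → $t2=4
and $t7, $t7, 31 → $t7=9&31=9
add $t7, $t7, 12 → $t7=9+12=21
add $t2, $t2, 1 → $t2=4+1=5
cmp $t2, 9  (cmp 5,9)
bne body: taken
and $t7, $t7, 31 → $t7=21&31=21
add $t7, $t7, 12 → $t7=21+12=33
add $t2, $t2, 1 → $t2=5+1=6
cmp $t2, 9  (cmp 6,9)
bne body: taken
and $t7, $t7, 31 → $t7=33&31=1
add $t7, $t7, 12 → $t7=1+12=13
add $t2, $t2, 1 → $t2=6+1=7
cmp $t2, 9  (cmp 7,9)
bne body: taken
and $t7, $t7, 31 → $t7=13&31=13
add $t7, $t7, 12 → $t7=13+12=25
add $t2, $t2, 1 → $t2=7+1=8
cmp $t2, 9  (cmp 8,9)
bne body: taken
and $t7, $t7, 31 → $t7=25&31=25
add $t7, $t7, 12 → $t7=25+12=37
add $t2, $t2, 1 → $t2=8+1=9
cmp $t2, 9  (cmp 9,9)
bne body: not taken
sll $t7, $t7, 4 → $t7=37<<4=592
halt.
Total executed instructions: 29.

29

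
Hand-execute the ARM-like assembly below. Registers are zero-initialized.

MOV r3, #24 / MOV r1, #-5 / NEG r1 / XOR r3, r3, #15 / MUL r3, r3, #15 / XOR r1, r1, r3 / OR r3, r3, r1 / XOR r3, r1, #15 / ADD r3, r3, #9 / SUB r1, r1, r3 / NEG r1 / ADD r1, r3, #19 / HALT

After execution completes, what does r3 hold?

MOV r3, #24 → r3=24
MOV r1, #-5 → r1=-5
NEG r1 → r1=-(-5)=5
XOR r3, r3, #15 → r3=24^15=23
MUL r3, r3, #15 → r3=23*15=345
XOR r1, r1, r3 → r1=5^345=348
OR r3, r3, r1 → r3=345|348=349
XOR r3, r1, #15 → r3=348^15=339
ADD r3, r3, #9 → r3=339+9=348
SUB r1, r1, r3 → r1=348-348=0
NEG r1 → r1=-(0)=0
ADD r1, r3, #19 → r1=348+19=367
halt.

348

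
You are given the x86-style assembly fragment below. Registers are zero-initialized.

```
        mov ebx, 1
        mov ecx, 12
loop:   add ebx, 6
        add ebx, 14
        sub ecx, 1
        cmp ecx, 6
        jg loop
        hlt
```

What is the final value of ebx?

after mov ebx, 1: ebx=1
after mov ecx, 12: ecx=12
after add ebx, 6: ebx=1+6=7
after add ebx, 14: ebx=7+14=21
after sub ecx, 1: ecx=12-1=11
cmp ecx, 6  (cmp 11,6)
jg loop: taken
after add ebx, 6: ebx=21+6=27
after add ebx, 14: ebx=27+14=41
after sub ecx, 1: ecx=11-1=10
cmp ecx, 6  (cmp 10,6)
jg loop: taken
after add ebx, 6: ebx=41+6=47
after add ebx, 14: ebx=47+14=61
after sub ecx, 1: ecx=10-1=9
cmp ecx, 6  (cmp 9,6)
jg loop: taken
after add ebx, 6: ebx=61+6=67
after add ebx, 14: ebx=67+14=81
after sub ecx, 1: ecx=9-1=8
cmp ecx, 6  (cmp 8,6)
jg loop: taken
after add ebx, 6: ebx=81+6=87
after add ebx, 14: ebx=87+14=101
after sub ecx, 1: ecx=8-1=7
cmp ecx, 6  (cmp 7,6)
jg loop: taken
after add ebx, 6: ebx=101+6=107
after add ebx, 14: ebx=107+14=121
after sub ecx, 1: ecx=7-1=6
cmp ecx, 6  (cmp 6,6)
jg loop: not taken
halt.

121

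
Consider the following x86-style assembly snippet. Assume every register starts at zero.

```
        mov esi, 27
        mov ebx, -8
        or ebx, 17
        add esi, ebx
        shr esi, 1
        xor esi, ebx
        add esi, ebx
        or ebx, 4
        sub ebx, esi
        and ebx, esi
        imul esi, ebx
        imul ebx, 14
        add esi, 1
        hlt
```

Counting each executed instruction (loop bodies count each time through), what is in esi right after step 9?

-20

esi=27
ebx=-8
ebx=(-8)|17=-7
esi=27+(-7)=20
esi=20>>1=10
esi=10^(-7)=-13
esi=(-13)+(-7)=-20
ebx=(-7)|4=-3
ebx=(-3)-(-20)=17
After step 9: esi = -20.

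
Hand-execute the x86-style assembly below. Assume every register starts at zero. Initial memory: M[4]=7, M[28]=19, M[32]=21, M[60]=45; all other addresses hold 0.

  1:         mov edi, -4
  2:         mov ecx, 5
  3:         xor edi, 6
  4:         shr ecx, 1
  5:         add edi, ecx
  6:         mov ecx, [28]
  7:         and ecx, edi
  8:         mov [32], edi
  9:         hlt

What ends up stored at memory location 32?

mov edi, -4 → edi=-4
mov ecx, 5 → ecx=5
xor edi, 6 → edi=(-4)^6=-6
shr ecx, 1 → ecx=5>>1=2
add edi, ecx → edi=(-6)+2=-4
mov ecx, [28] → ecx=M[28]=19
and ecx, edi → ecx=19&(-4)=16
mov [32], edi → M[32]=-4
halt.

-4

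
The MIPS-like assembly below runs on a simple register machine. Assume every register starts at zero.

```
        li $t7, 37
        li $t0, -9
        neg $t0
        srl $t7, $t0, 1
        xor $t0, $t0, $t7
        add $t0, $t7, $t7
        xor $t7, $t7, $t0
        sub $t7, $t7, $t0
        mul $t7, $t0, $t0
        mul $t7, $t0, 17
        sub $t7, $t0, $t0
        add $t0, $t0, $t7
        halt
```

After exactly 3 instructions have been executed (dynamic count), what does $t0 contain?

9

li $t7, 37 → $t7=37
li $t0, -9 → $t0=-9
neg $t0 → $t0=-(-9)=9
After step 3: $t0 = 9.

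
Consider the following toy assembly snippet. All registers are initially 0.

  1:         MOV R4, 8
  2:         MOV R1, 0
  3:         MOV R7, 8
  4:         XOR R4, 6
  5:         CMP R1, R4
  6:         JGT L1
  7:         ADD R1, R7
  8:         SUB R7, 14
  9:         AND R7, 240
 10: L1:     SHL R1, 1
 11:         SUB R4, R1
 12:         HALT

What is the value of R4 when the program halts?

after MOV R4, 8: R4=8
after MOV R1, 0: R1=0
after MOV R7, 8: R7=8
after XOR R4, 6: R4=8^6=14
CMP R1, R4  (cmp 0,14)
JGT L1: not taken
after ADD R1, R7: R1=0+8=8
after SUB R7, 14: R7=8-14=-6
after AND R7, 240: R7=(-6)&240=240
after SHL R1, 1: R1=8<<1=16
after SUB R4, R1: R4=14-16=-2
halt.

-2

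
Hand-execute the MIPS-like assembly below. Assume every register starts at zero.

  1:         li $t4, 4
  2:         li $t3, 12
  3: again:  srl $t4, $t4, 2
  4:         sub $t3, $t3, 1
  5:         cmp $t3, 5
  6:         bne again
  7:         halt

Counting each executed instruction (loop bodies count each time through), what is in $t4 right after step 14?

$t4=4
$t3=12
$t4=4>>2=1
$t3=12-1=11
cmp $t3, 5  (cmp 11,5)
bne again: taken
$t4=1>>2=0
$t3=11-1=10
cmp $t3, 5  (cmp 10,5)
bne again: taken
$t4=0>>2=0
$t3=10-1=9
cmp $t3, 5  (cmp 9,5)
bne again: taken
After step 14: $t4 = 0.

0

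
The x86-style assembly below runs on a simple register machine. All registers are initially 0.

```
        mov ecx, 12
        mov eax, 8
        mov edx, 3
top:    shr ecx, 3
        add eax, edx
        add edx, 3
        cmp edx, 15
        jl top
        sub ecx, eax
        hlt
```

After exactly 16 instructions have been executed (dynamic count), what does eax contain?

26

ecx=12
eax=8
edx=3
ecx=12>>3=1
eax=8+3=11
edx=3+3=6
cmp edx, 15  (cmp 6,15)
jl top: taken
ecx=1>>3=0
eax=11+6=17
edx=6+3=9
cmp edx, 15  (cmp 9,15)
jl top: taken
ecx=0>>3=0
eax=17+9=26
edx=9+3=12
After step 16: eax = 26.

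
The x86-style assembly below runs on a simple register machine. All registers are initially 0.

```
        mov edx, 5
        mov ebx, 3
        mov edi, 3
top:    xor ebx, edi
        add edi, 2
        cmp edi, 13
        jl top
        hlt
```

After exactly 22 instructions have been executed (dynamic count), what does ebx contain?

0

edx=5
ebx=3
edi=3
ebx=3^3=0
edi=3+2=5
cmp edi, 13  (cmp 5,13)
jl top: taken
ebx=0^5=5
edi=5+2=7
cmp edi, 13  (cmp 7,13)
jl top: taken
ebx=5^7=2
edi=7+2=9
cmp edi, 13  (cmp 9,13)
jl top: taken
ebx=2^9=11
edi=9+2=11
cmp edi, 13  (cmp 11,13)
jl top: taken
ebx=11^11=0
edi=11+2=13
cmp edi, 13  (cmp 13,13)
After step 22: ebx = 0.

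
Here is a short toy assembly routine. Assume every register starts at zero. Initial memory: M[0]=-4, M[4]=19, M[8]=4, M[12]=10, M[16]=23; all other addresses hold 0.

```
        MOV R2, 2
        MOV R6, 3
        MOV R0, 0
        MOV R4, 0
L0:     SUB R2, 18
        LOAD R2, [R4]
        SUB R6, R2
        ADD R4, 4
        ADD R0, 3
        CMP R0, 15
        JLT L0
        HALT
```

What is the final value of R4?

20

MOV R2, 2 → R2=2
MOV R6, 3 → R6=3
MOV R0, 0 → R0=0
MOV R4, 0 → R4=0
SUB R2, 18 → R2=2-18=-16
LOAD R2, [R4] → R2=M[0]=-4
SUB R6, R2 → R6=3-(-4)=7
ADD R4, 4 → R4=0+4=4
ADD R0, 3 → R0=0+3=3
CMP R0, 15  (cmp 3,15)
JLT L0: taken
SUB R2, 18 → R2=(-4)-18=-22
LOAD R2, [R4] → R2=M[4]=19
SUB R6, R2 → R6=7-19=-12
ADD R4, 4 → R4=4+4=8
ADD R0, 3 → R0=3+3=6
CMP R0, 15  (cmp 6,15)
JLT L0: taken
SUB R2, 18 → R2=19-18=1
LOAD R2, [R4] → R2=M[8]=4
SUB R6, R2 → R6=(-12)-4=-16
ADD R4, 4 → R4=8+4=12
ADD R0, 3 → R0=6+3=9
CMP R0, 15  (cmp 9,15)
JLT L0: taken
SUB R2, 18 → R2=4-18=-14
LOAD R2, [R4] → R2=M[12]=10
SUB R6, R2 → R6=(-16)-10=-26
ADD R4, 4 → R4=12+4=16
ADD R0, 3 → R0=9+3=12
CMP R0, 15  (cmp 12,15)
JLT L0: taken
SUB R2, 18 → R2=10-18=-8
LOAD R2, [R4] → R2=M[16]=23
SUB R6, R2 → R6=(-26)-23=-49
ADD R4, 4 → R4=16+4=20
ADD R0, 3 → R0=12+3=15
CMP R0, 15  (cmp 15,15)
JLT L0: not taken
halt.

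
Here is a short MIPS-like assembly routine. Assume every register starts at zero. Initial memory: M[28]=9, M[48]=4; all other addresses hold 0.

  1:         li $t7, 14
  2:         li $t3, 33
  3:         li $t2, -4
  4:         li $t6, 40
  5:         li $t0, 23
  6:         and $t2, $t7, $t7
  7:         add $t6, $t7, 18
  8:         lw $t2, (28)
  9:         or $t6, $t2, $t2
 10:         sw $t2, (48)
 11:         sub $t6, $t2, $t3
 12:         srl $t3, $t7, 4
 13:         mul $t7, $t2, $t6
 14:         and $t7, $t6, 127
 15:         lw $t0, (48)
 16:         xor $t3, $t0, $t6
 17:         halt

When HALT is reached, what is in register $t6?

-24

after li $t7, 14: $t7=14
after li $t3, 33: $t3=33
after li $t2, -4: $t2=-4
after li $t6, 40: $t6=40
after li $t0, 23: $t0=23
after and $t2, $t7, $t7: $t2=14&14=14
after add $t6, $t7, 18: $t6=14+18=32
after lw $t2, (28): $t2=M[28]=9
after or $t6, $t2, $t2: $t6=9|9=9
sw $t2, (48) → M[48]=9
after sub $t6, $t2, $t3: $t6=9-33=-24
after srl $t3, $t7, 4: $t3=14>>4=0
after mul $t7, $t2, $t6: $t7=9*(-24)=-216
after and $t7, $t6, 127: $t7=(-24)&127=104
after lw $t0, (48): $t0=M[48]=9
after xor $t3, $t0, $t6: $t3=9^(-24)=-31
halt.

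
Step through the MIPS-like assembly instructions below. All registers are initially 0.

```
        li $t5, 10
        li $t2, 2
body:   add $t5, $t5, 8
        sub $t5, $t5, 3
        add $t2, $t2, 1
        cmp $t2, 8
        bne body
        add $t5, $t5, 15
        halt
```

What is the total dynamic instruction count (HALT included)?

li $t5, 10 → $t5=10
li $t2, 2 → $t2=2
add $t5, $t5, 8 → $t5=10+8=18
sub $t5, $t5, 3 → $t5=18-3=15
add $t2, $t2, 1 → $t2=2+1=3
cmp $t2, 8  (cmp 3,8)
bne body: taken
add $t5, $t5, 8 → $t5=15+8=23
sub $t5, $t5, 3 → $t5=23-3=20
add $t2, $t2, 1 → $t2=3+1=4
cmp $t2, 8  (cmp 4,8)
bne body: taken
add $t5, $t5, 8 → $t5=20+8=28
sub $t5, $t5, 3 → $t5=28-3=25
add $t2, $t2, 1 → $t2=4+1=5
cmp $t2, 8  (cmp 5,8)
bne body: taken
add $t5, $t5, 8 → $t5=25+8=33
sub $t5, $t5, 3 → $t5=33-3=30
add $t2, $t2, 1 → $t2=5+1=6
cmp $t2, 8  (cmp 6,8)
bne body: taken
add $t5, $t5, 8 → $t5=30+8=38
sub $t5, $t5, 3 → $t5=38-3=35
add $t2, $t2, 1 → $t2=6+1=7
cmp $t2, 8  (cmp 7,8)
bne body: taken
add $t5, $t5, 8 → $t5=35+8=43
sub $t5, $t5, 3 → $t5=43-3=40
add $t2, $t2, 1 → $t2=7+1=8
cmp $t2, 8  (cmp 8,8)
bne body: not taken
add $t5, $t5, 15 → $t5=40+15=55
halt.
Total executed instructions: 34.

34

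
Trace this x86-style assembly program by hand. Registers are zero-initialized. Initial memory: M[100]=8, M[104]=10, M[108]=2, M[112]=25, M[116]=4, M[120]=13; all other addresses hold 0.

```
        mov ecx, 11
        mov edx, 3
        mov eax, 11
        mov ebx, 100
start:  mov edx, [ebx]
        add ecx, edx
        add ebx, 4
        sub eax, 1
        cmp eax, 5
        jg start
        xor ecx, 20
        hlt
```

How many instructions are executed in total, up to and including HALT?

ecx=11
edx=3
eax=11
ebx=100
edx=M[100]=8
ecx=11+8=19
ebx=100+4=104
eax=11-1=10
cmp eax, 5  (cmp 10,5)
jg start: taken
edx=M[104]=10
ecx=19+10=29
ebx=104+4=108
eax=10-1=9
cmp eax, 5  (cmp 9,5)
jg start: taken
edx=M[108]=2
ecx=29+2=31
ebx=108+4=112
eax=9-1=8
cmp eax, 5  (cmp 8,5)
jg start: taken
edx=M[112]=25
ecx=31+25=56
ebx=112+4=116
eax=8-1=7
cmp eax, 5  (cmp 7,5)
jg start: taken
edx=M[116]=4
ecx=56+4=60
ebx=116+4=120
eax=7-1=6
cmp eax, 5  (cmp 6,5)
jg start: taken
edx=M[120]=13
ecx=60+13=73
ebx=120+4=124
eax=6-1=5
cmp eax, 5  (cmp 5,5)
jg start: not taken
ecx=73^20=93
halt.
Total executed instructions: 42.

42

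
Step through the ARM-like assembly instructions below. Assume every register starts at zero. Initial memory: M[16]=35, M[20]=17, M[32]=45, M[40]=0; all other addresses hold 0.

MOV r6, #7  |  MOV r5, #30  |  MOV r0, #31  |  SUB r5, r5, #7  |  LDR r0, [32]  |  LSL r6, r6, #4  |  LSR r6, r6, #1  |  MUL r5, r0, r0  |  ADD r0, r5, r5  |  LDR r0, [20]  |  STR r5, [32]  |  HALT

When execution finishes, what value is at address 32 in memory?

after MOV r6, #7: r6=7
after MOV r5, #30: r5=30
after MOV r0, #31: r0=31
after SUB r5, r5, #7: r5=30-7=23
after LDR r0, [32]: r0=M[32]=45
after LSL r6, r6, #4: r6=7<<4=112
after LSR r6, r6, #1: r6=112>>1=56
after MUL r5, r0, r0: r5=45*45=2025
after ADD r0, r5, r5: r0=2025+2025=4050
after LDR r0, [20]: r0=M[20]=17
STR r5, [32] → M[32]=2025
halt.

2025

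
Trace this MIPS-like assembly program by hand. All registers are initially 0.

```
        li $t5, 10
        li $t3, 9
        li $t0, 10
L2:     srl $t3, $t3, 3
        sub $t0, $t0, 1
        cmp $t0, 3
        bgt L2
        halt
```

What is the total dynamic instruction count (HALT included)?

after li $t5, 10: $t5=10
after li $t3, 9: $t3=9
after li $t0, 10: $t0=10
after srl $t3, $t3, 3: $t3=9>>3=1
after sub $t0, $t0, 1: $t0=10-1=9
cmp $t0, 3  (cmp 9,3)
bgt L2: taken
after srl $t3, $t3, 3: $t3=1>>3=0
after sub $t0, $t0, 1: $t0=9-1=8
cmp $t0, 3  (cmp 8,3)
bgt L2: taken
after srl $t3, $t3, 3: $t3=0>>3=0
after sub $t0, $t0, 1: $t0=8-1=7
cmp $t0, 3  (cmp 7,3)
bgt L2: taken
after srl $t3, $t3, 3: $t3=0>>3=0
after sub $t0, $t0, 1: $t0=7-1=6
cmp $t0, 3  (cmp 6,3)
bgt L2: taken
after srl $t3, $t3, 3: $t3=0>>3=0
after sub $t0, $t0, 1: $t0=6-1=5
cmp $t0, 3  (cmp 5,3)
bgt L2: taken
after srl $t3, $t3, 3: $t3=0>>3=0
after sub $t0, $t0, 1: $t0=5-1=4
cmp $t0, 3  (cmp 4,3)
bgt L2: taken
after srl $t3, $t3, 3: $t3=0>>3=0
after sub $t0, $t0, 1: $t0=4-1=3
cmp $t0, 3  (cmp 3,3)
bgt L2: not taken
halt.
Total executed instructions: 32.

32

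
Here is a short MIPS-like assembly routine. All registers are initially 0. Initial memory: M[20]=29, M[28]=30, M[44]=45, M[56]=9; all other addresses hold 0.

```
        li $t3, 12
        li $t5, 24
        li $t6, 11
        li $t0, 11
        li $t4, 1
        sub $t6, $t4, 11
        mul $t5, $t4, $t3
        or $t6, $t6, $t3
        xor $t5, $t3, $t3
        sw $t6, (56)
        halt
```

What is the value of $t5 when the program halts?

$t3=12
$t5=24
$t6=11
$t0=11
$t4=1
$t6=1-11=-10
$t5=1*12=12
$t6=(-10)|12=-2
$t5=12^12=0
sw $t6, (56) → M[56]=-2
halt.

0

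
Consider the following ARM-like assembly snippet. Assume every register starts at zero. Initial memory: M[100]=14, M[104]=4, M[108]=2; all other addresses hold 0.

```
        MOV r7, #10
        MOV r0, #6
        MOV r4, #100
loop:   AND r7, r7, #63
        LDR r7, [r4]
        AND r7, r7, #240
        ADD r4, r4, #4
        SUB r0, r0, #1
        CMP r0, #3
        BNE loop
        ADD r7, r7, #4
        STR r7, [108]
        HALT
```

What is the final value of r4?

r7=10
r0=6
r4=100
r7=10&63=10
r7=M[100]=14
r7=14&240=0
r4=100+4=104
r0=6-1=5
CMP r0, #3  (cmp 5,3)
BNE loop: taken
r7=0&63=0
r7=M[104]=4
r7=4&240=0
r4=104+4=108
r0=5-1=4
CMP r0, #3  (cmp 4,3)
BNE loop: taken
r7=0&63=0
r7=M[108]=2
r7=2&240=0
r4=108+4=112
r0=4-1=3
CMP r0, #3  (cmp 3,3)
BNE loop: not taken
r7=0+4=4
STR r7, [108] → M[108]=4
halt.

112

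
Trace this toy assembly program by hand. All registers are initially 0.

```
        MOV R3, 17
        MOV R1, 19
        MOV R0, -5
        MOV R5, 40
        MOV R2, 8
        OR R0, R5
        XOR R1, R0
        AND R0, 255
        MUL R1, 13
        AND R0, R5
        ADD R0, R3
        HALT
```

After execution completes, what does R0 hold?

57

R3=17
R1=19
R0=-5
R5=40
R2=8
R0=(-5)|40=-5
R1=19^(-5)=-24
R0=(-5)&255=251
R1=(-24)*13=-312
R0=251&40=40
R0=40+17=57
halt.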